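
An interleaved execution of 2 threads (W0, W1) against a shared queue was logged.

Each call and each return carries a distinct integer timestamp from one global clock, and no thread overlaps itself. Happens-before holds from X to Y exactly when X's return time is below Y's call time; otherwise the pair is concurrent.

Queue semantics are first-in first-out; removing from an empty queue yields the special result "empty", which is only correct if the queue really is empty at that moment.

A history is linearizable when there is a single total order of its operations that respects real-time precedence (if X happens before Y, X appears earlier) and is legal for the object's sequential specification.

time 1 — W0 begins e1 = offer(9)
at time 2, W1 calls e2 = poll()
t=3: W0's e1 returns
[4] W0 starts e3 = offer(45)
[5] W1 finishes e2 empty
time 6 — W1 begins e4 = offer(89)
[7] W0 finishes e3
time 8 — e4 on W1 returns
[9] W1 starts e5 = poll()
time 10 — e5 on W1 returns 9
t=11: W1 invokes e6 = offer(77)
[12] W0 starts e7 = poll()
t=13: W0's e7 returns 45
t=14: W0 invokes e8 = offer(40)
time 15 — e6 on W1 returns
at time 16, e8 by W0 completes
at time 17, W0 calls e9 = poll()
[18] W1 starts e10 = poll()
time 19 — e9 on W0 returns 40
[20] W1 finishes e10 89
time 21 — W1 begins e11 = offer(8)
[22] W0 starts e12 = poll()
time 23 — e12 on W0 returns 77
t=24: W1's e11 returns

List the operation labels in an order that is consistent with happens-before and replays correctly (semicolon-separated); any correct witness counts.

e2; e1; e3; e4; e5; e7; e8; e6; e10; e9; e11; e12

step 1: e2 poll() → empty — queue <>
step 2: e1 offer(9) — queue <9>
step 3: e3 offer(45) — queue <9,45>
step 4: e4 offer(89) — queue <9,45,89>
step 5: e5 poll() → 9 — queue <45,89>
step 6: e7 poll() → 45 — queue <89>
step 7: e8 offer(40) — queue <89,40>
step 8: e6 offer(77) — queue <89,40,77>
step 9: e10 poll() → 89 — queue <40,77>
step 10: e9 poll() → 40 — queue <77>
step 11: e11 offer(8) — queue <77,8>
step 12: e12 poll() → 77 — queue <8>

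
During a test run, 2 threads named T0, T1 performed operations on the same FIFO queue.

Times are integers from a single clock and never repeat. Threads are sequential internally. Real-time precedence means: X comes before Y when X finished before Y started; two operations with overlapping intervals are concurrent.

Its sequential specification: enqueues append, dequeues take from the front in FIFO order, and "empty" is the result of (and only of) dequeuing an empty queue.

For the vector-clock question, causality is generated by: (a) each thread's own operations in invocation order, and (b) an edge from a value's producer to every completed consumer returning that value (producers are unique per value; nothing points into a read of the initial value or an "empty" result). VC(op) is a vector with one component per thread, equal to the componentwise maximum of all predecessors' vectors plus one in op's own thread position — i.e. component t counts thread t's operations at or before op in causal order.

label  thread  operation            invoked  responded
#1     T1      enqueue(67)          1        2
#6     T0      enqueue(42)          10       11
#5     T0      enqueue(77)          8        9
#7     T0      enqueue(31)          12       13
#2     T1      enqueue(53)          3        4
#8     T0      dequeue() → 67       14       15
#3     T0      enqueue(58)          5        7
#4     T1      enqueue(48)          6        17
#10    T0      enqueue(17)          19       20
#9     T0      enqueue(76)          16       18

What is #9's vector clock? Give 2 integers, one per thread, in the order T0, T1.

(6, 1)

#1 (invocation 1): nothing precedes it; T1's component alone gives (0, 1)
#3 (invocation 5): nothing precedes it; T0's component alone gives (1, 0)
#2 (invocation 3): componentwise max over VC(#1)=(0, 1), +1 at T1, giving (0, 2)
#5 (invocation 8): componentwise max over VC(#3)=(1, 0), +1 at T0, giving (2, 0)
#4 (invocation 6): componentwise max over VC(#2)=(0, 2), +1 at T1, giving (0, 3)
#6 (invocation 10): componentwise max over VC(#5)=(2, 0), +1 at T0, giving (3, 0)
#7 (invocation 12): componentwise max over VC(#6)=(3, 0), +1 at T0, giving (4, 0)
#8 (invocation 14): componentwise max over VC(#1)=(0, 1), VC(#7)=(4, 0), +1 at T0, giving (5, 1)
#9 (invocation 16): componentwise max over VC(#8)=(5, 1), +1 at T0, giving (6, 1)
#10 (invocation 19): componentwise max over VC(#9)=(6, 1), +1 at T0, giving (7, 1)
target: VC(#9) = (6, 1)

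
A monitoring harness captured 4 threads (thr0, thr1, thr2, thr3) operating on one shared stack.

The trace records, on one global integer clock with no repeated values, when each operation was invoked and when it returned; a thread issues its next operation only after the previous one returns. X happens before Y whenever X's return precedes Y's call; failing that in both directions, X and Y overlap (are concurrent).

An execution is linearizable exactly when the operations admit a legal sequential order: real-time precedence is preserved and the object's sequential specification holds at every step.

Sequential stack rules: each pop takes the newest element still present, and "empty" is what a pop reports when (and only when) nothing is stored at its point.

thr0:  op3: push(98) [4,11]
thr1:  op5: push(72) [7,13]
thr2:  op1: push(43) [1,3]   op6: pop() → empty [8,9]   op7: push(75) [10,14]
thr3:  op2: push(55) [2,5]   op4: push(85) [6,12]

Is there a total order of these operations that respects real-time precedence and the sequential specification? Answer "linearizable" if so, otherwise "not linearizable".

not linearizable

cut after 8 events: linearizable; cut after 9 events (op6 responds, time 9): not linearizable
the 3 completed operations admit 2 real-time orders; each fails the stack replay
completion choices over the 3 pending operations (op3, op4, op5) were checked; none helps
take op1, op2, op6 (pending dropped): step 3 already fails, because op6 pop() → empty cannot occur there
take op2, op1, op6 (pending dropped): step 3 already fails, because op6 pop() → empty cannot occur there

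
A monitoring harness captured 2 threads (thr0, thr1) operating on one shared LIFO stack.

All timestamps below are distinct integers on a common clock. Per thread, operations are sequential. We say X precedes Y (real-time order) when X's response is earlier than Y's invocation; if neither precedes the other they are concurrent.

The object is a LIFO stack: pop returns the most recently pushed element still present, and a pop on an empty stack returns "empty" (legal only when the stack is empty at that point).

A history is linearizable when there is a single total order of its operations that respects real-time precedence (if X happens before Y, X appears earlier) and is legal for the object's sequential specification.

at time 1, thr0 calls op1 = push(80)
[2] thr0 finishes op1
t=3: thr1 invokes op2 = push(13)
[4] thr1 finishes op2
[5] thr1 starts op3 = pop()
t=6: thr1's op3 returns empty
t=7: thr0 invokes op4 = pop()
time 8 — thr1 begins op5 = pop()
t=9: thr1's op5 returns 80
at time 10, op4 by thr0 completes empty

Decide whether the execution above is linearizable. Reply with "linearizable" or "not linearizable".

not linearizable

events 1..5 are fine; event 6 — the response of op3 at time 6 — makes the prefix non-linearizable
exactly one order of the 3 completed ops respects real time; the LIFO stack replay fails
sample order op1, op2, op3 stalls at step 3 — op3 pop() → empty has no legal effect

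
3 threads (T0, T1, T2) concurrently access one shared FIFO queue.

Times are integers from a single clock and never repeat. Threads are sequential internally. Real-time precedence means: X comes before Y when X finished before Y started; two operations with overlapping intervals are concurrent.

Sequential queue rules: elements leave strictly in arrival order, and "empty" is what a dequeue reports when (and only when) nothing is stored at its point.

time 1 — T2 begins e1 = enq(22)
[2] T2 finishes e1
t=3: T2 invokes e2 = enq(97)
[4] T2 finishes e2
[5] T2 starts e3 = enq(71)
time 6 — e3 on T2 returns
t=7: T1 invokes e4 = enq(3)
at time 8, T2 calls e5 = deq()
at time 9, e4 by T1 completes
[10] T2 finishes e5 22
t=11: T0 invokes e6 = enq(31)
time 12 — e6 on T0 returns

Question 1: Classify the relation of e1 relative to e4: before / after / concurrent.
e1 spans [1,2], e4 spans [7,9]
resp(e1)=2 < inv(e4)=7

before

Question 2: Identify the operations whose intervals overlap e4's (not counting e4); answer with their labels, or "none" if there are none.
e4 spans [7,9]: anything still running between times 7 and 9 counts as concurrent
e1 [1,2]: before
e2 [3,4]: before
e3 [5,6]: before
e5 [8,10]: concurrent
e6 [11,12]: after

e5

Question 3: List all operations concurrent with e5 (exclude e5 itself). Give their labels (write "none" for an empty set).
concurrent with e5 ([8,10]): every op whose interval crosses 8..10
e1 [1,2]: before
e2 [3,4]: before
e3 [5,6]: before
e4 [7,9]: concurrent
e6 [11,12]: after

e4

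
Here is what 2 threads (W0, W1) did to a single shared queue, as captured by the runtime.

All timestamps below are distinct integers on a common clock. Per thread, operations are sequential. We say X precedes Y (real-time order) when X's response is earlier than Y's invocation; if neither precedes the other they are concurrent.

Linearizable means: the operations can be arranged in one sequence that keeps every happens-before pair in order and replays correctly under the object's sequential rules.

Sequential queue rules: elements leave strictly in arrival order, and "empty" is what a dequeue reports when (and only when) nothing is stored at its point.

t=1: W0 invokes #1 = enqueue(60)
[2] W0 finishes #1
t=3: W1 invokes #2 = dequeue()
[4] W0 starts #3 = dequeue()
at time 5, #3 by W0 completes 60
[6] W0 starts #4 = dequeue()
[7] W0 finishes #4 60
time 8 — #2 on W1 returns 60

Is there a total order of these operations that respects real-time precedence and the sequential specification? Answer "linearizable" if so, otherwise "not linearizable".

already the first 7 events (up to #4's response at time 7) admit no linearization; the first 6 still do
a single order respects real time; the 3 completed queue operations fail replay along it
no completion choice of the 1 pending operation (#2) rescues it — every subset was tried
one such order, #1, #3, #4 (pending dropped), breaks at step 3 where #4 dequeue() → 60 is illegal

not linearizable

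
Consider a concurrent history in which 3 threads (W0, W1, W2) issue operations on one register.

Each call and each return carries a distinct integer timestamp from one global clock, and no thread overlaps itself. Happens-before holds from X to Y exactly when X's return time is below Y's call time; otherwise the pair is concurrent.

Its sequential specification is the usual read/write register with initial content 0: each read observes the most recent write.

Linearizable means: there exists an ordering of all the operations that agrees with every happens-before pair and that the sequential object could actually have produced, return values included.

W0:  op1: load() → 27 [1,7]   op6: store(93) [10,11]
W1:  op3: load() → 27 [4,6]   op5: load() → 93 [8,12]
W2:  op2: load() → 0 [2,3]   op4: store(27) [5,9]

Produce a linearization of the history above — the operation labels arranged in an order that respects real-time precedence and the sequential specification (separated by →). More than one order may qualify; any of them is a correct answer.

op2 → op4 → op1 → op3 → op6 → op5

1. op2 load() → 0, leaving value 0
2. op4 store(27), leaving value 27
3. op1 load() → 27, leaving value 27
4. op3 load() → 27, leaving value 27
5. op6 store(93), leaving value 93
6. op5 load() → 93, leaving value 93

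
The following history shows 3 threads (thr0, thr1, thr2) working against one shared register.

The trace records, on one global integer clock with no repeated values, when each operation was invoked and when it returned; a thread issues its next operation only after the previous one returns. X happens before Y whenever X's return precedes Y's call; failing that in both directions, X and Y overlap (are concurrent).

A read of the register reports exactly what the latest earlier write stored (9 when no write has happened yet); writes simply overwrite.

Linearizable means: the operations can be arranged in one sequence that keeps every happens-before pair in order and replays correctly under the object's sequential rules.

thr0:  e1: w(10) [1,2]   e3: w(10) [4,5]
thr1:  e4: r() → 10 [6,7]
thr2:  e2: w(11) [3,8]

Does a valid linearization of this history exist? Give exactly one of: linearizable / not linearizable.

witness order: e1, e2, e3, e4
step 1: e1 w(10) — value 10
step 2: e2 w(11) — value 11
step 3: e3 w(10) — value 10
step 4: e4 r() → 10 — value 10

linearizable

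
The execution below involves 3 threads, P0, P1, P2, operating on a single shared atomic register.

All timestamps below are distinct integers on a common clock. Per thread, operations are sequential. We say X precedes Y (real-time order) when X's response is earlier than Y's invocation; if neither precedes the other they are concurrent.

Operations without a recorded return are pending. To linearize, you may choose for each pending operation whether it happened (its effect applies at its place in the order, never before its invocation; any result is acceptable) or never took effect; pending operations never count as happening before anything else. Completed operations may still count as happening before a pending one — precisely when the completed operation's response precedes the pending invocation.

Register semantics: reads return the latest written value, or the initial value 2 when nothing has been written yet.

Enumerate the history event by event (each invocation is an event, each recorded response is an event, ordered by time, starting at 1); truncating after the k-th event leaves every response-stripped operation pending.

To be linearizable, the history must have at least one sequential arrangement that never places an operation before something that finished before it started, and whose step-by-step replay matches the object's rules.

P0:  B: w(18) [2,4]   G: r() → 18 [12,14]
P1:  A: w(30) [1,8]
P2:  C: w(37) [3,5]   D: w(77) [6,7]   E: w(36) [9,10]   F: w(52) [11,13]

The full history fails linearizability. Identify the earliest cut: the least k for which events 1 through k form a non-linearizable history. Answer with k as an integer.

14

one valid order for events 1..13 is A, B, C, D, E, F:
step 1: A w(30) — value 30
step 2: B w(18) — value 18
step 3: C w(37) — value 37
step 4: D w(77) — value 77
step 5: E w(36) — value 36
step 6: F w(52) — value 52
include event 14 — G responding at 14 — and every candidate order breaks
one such order, A, B, C, D, E, F, G, breaks at step 7 where G r() → 18 is illegal
one such order, A, B, C, D, E, G, F, breaks at step 6 where G r() → 18 is illegal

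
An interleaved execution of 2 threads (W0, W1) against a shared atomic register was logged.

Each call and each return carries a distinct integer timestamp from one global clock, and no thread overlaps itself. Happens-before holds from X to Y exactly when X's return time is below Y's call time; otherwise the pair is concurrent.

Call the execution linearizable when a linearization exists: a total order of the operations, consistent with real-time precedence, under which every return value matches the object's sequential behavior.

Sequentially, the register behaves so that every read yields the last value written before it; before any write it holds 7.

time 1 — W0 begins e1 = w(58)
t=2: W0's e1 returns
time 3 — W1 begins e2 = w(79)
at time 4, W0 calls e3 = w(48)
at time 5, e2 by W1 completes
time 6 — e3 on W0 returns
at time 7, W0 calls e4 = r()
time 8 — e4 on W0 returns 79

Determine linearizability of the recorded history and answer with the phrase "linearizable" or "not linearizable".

linearizable

witness order: e1, e3, e2, e4
after step 1 (e1 w(58)): value 58
after step 2 (e3 w(48)): value 48
after step 3 (e2 w(79)): value 79
after step 4 (e4 r() → 79): value 79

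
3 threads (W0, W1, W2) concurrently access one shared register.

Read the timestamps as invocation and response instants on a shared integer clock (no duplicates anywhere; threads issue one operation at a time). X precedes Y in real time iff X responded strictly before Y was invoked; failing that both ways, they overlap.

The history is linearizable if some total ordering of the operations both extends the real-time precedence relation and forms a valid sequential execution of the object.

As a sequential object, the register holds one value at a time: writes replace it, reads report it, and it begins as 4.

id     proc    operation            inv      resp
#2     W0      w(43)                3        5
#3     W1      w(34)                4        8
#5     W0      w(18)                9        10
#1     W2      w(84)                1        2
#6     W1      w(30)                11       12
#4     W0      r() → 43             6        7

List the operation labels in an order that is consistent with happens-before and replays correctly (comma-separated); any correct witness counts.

1. #1 w(84), leaving value 84
2. #2 w(43), leaving value 43
3. #4 r() → 43, leaving value 43
4. #3 w(34), leaving value 34
5. #5 w(18), leaving value 18
6. #6 w(30), leaving value 30

#1, #2, #4, #3, #5, #6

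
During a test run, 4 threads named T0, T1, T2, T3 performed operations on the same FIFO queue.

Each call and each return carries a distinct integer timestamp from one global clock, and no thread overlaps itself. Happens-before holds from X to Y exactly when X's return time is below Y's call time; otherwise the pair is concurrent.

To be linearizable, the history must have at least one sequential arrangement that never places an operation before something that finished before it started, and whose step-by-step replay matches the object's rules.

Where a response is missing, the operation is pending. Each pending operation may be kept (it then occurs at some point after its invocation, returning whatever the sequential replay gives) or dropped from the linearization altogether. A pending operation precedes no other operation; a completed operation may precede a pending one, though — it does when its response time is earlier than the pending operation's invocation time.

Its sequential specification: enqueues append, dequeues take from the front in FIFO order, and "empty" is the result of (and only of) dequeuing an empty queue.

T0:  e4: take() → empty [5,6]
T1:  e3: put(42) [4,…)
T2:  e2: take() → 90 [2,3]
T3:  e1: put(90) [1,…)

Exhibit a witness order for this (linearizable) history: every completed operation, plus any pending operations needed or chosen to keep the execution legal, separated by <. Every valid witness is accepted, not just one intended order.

step 1: e1 put(90) (pending, included) — queue <90>
step 2: e2 take() → 90 — queue <>
step 3: e4 take() → empty — queue <>

e1 < e2 < e4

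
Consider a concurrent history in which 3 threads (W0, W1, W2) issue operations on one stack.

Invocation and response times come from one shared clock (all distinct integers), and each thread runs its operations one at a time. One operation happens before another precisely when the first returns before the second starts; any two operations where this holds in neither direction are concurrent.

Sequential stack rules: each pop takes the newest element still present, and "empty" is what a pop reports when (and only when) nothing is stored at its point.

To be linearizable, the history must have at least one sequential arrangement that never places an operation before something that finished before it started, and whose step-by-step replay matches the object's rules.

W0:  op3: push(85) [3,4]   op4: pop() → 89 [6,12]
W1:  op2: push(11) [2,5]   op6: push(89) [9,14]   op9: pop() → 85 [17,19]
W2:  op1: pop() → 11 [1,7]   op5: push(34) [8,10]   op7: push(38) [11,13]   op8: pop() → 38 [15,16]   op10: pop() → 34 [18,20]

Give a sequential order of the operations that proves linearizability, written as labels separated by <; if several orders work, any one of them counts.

1. op2 push(11), leaving stack <11>
2. op1 pop() → 11, leaving stack <>
3. op3 push(85), leaving stack <85>
4. op5 push(34), leaving stack <85,34>
5. op6 push(89), leaving stack <85,34,89>
6. op4 pop() → 89, leaving stack <85,34>
7. op7 push(38), leaving stack <85,34,38>
8. op8 pop() → 38, leaving stack <85,34>
9. op10 pop() → 34, leaving stack <85>
10. op9 pop() → 85, leaving stack <>

op2 < op1 < op3 < op5 < op6 < op4 < op7 < op8 < op10 < op9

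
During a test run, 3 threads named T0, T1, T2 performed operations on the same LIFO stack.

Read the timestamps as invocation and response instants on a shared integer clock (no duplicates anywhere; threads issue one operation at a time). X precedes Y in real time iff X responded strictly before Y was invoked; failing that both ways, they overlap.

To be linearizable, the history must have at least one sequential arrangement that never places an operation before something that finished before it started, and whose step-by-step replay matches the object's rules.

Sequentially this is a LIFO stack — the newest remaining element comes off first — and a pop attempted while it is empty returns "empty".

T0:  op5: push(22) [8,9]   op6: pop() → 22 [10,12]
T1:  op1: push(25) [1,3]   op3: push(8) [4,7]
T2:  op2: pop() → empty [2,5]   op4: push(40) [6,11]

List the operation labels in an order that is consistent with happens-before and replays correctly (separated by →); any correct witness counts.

step 1: op2 pop() → empty — stack <>
step 2: op1 push(25) — stack <25>
step 3: op3 push(8) — stack <25,8>
step 4: op4 push(40) — stack <25,8,40>
step 5: op5 push(22) — stack <25,8,40,22>
step 6: op6 pop() → 22 — stack <25,8,40>

op2 → op1 → op3 → op4 → op5 → op6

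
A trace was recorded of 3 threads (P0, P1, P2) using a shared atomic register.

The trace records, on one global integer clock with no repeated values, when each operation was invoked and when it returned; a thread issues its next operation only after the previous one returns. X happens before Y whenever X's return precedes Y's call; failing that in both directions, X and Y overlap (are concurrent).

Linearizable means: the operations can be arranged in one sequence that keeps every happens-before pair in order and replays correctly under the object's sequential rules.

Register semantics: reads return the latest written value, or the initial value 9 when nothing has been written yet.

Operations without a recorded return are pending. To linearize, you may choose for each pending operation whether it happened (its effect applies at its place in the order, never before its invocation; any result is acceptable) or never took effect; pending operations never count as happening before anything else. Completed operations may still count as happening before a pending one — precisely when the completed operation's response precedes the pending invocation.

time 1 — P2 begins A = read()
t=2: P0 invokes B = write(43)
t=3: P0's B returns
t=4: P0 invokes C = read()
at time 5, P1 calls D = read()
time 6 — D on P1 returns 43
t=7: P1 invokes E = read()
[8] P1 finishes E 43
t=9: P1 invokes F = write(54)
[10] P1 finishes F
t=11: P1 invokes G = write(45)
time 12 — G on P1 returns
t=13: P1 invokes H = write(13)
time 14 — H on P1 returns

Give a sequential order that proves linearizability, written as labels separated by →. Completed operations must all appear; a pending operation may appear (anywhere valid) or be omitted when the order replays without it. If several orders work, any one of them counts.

step 1: A read() (pending, included) — value 9
step 2: B write(43) — value 43
step 3: C read() (pending, included) — value 43
step 4: D read() → 43 — value 43
step 5: E read() → 43 — value 43
step 6: F write(54) — value 54
step 7: G write(45) — value 45
step 8: H write(13) — value 13

A → B → C → D → E → F → G → H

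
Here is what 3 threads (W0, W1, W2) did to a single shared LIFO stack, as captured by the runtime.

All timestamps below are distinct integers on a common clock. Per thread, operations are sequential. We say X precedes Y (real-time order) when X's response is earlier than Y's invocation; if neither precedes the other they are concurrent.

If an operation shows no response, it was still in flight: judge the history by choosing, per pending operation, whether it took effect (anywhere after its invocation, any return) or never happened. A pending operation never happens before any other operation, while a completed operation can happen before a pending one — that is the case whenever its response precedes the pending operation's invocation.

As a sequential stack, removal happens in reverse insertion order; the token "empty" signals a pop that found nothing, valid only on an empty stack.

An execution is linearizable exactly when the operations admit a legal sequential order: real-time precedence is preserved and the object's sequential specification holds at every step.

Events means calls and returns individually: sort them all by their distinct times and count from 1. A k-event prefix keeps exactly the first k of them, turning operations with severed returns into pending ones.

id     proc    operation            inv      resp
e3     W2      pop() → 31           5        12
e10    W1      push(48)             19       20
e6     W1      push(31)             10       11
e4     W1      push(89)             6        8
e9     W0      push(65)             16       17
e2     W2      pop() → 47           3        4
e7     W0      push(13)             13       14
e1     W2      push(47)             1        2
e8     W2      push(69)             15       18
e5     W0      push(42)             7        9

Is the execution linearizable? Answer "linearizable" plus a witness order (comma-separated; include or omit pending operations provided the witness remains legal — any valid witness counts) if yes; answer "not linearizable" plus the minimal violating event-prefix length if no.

step 1: e1 push(47) — stack <47>
step 2: e2 pop() → 47 — stack <>
step 3: e4 push(89) — stack <89>
step 4: e5 push(42) — stack <89,42>
step 5: e6 push(31) — stack <89,42,31>
step 6: e3 pop() → 31 — stack <89,42>
step 7: e7 push(13) — stack <89,42,13>
step 8: e8 push(69) — stack <89,42,13,69>
step 9: e9 push(65) — stack <89,42,13,69,65>
step 10: e10 push(48) — stack <89,42,13,69,65,48>

linearizable — witness: e1, e2, e4, e5, e6, e3, e7, e8, e9, e10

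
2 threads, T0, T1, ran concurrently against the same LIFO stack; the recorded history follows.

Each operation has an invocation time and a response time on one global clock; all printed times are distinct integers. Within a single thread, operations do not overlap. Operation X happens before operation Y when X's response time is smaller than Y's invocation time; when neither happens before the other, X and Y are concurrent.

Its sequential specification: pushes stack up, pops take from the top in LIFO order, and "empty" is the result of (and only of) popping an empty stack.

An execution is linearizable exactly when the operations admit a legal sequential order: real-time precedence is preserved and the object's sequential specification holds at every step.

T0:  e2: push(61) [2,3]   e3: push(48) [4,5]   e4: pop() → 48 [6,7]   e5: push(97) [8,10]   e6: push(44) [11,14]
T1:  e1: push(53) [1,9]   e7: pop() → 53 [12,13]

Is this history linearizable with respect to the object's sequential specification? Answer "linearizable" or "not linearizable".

one valid linearization: e2, e3, e4, e5, e1, e7, e6
1. e2 push(61), leaving stack <61>
2. e3 push(48), leaving stack <61,48>
3. e4 pop() → 48, leaving stack <61>
4. e5 push(97), leaving stack <61,97>
5. e1 push(53), leaving stack <61,97,53>
6. e7 pop() → 53, leaving stack <61,97>
7. e6 push(44), leaving stack <61,97,44>

linearizable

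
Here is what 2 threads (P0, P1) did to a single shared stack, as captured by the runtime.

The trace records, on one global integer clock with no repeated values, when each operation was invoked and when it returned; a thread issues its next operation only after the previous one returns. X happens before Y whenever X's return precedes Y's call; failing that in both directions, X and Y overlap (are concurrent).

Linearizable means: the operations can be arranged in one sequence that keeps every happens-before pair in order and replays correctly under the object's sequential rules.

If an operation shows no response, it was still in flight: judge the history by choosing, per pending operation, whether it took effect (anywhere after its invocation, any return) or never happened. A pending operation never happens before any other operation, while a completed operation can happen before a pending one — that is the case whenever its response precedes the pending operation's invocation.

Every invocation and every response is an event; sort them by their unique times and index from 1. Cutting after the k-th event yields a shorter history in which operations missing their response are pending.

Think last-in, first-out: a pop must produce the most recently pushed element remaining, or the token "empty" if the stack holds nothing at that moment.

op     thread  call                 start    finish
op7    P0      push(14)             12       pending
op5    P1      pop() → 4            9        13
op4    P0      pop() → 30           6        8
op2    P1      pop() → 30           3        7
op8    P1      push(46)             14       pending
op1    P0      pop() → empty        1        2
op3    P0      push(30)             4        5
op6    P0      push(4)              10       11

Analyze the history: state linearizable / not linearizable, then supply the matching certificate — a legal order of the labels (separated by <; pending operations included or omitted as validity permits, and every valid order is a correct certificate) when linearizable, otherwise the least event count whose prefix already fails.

events 1..7 are fine; event 8 — the response of op4 at time 8 — makes the prefix non-linearizable
every one of the 3 real-time-consistent orders over 4 completed stack ops fails the sequential spec
one such order, op1, op2, op3, op4, breaks at step 2 where op2 pop() → 30 is illegal
one such order, op1, op3, op2, op4, breaks at step 4 where op4 pop() → 30 is illegal

not linearizable — minimal violating prefix: 8 events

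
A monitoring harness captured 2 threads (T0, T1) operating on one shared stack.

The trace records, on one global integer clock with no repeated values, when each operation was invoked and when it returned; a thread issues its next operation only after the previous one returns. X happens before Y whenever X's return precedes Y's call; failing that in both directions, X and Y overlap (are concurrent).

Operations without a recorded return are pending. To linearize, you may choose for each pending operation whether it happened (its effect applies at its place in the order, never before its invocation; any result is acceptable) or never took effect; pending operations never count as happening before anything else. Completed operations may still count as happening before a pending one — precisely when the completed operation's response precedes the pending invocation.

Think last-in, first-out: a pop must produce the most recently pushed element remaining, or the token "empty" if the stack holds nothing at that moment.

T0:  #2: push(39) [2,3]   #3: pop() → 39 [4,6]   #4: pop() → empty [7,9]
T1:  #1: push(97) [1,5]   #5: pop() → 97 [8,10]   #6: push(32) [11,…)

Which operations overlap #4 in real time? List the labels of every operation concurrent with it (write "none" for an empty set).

#4 runs from 7 to 9; window-overlapping ops are concurrent
#1 [1,5]: before
#2 [2,3]: before
#3 [4,6]: before
#5 [8,10]: concurrent
#6 [11,…): after

#5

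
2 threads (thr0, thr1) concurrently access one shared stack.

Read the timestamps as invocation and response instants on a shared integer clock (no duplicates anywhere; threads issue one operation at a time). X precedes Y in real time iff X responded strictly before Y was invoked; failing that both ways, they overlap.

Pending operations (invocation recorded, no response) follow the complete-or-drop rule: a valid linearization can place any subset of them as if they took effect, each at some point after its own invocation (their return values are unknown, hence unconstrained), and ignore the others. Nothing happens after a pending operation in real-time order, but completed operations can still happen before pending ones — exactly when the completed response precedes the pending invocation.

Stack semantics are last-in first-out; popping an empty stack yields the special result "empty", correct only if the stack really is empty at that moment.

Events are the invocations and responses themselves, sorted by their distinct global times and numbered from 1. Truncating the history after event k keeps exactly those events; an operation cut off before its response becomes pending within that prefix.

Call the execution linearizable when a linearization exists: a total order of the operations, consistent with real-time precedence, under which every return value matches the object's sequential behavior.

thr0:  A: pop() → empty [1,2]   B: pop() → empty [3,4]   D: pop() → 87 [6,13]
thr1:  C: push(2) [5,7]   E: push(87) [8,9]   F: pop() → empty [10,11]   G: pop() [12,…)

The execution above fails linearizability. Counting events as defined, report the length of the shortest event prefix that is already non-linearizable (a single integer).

events 1..10 are still linearizable — one witness is A, B, C, D, E:
1. A pop() → empty, leaving stack <>
2. B pop() → empty, leaving stack <>
3. C push(2), leaving stack <2>
4. D pop() (pending, included), leaving stack <>
5. E push(87), leaving stack <87>
include event 11 — F responding at 11 — and every candidate order breaks
include/drop combinations of the 1 pending operation (D) were all tried; none helps
take A, B, C, E, F (pending dropped): step 5 already fails, because F pop() → empty cannot occur there

11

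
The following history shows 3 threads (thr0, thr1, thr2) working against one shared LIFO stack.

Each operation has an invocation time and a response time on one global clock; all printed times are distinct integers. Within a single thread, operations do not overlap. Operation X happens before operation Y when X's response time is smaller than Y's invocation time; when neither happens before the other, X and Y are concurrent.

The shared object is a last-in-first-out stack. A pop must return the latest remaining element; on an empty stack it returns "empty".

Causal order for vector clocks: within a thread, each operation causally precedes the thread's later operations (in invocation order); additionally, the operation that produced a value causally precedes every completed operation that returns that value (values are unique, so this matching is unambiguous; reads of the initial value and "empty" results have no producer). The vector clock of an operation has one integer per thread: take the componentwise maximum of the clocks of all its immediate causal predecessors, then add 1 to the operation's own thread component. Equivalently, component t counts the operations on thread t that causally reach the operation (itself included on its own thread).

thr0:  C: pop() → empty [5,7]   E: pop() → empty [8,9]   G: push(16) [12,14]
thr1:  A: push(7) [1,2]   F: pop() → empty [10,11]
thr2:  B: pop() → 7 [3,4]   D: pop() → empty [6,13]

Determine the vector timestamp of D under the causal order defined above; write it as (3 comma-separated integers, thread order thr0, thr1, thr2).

(0, 1, 2)

A, invoked 1, has no incoming edges; only thr1's bump applies → (0, 1, 0)
C, invoked 5, has no incoming edges; only thr0's bump applies → (1, 0, 0)
merge at B (invoked 3): VC(A)=(0, 1, 0), own-thread bump on thr2 → (0, 1, 1)
merge at F (invoked 10): VC(A)=(0, 1, 0), own-thread bump on thr1 → (0, 2, 0)
merge at E (invoked 8): VC(C)=(1, 0, 0), own-thread bump on thr0 → (2, 0, 0)
merge at D (invoked 6): VC(B)=(0, 1, 1), own-thread bump on thr2 → (0, 1, 2)
merge at G (invoked 12): VC(E)=(2, 0, 0), own-thread bump on thr0 → (3, 0, 0)
target: VC(D) = (0, 1, 2)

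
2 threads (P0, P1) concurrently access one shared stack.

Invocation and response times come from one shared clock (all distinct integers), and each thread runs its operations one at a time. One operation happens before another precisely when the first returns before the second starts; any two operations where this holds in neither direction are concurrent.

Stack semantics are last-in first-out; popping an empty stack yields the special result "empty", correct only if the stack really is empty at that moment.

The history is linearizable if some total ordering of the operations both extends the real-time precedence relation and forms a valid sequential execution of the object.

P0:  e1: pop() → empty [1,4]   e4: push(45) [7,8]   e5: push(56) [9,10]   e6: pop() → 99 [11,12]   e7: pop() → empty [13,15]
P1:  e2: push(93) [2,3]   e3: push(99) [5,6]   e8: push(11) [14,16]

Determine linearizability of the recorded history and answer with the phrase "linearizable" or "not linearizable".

not linearizable

the violation lands at event 12, e6's response at time 12: events 1..11 linearize, events 1..12 do not
real-time-consistent orders of the 6 completed operations: 2 — all fail the stack replay
one such order, e1, e2, e3, e4, e5, e6, breaks at step 6 where e6 pop() → 99 is illegal
one such order, e2, e1, e3, e4, e5, e6, breaks at step 2 where e1 pop() → empty is illegal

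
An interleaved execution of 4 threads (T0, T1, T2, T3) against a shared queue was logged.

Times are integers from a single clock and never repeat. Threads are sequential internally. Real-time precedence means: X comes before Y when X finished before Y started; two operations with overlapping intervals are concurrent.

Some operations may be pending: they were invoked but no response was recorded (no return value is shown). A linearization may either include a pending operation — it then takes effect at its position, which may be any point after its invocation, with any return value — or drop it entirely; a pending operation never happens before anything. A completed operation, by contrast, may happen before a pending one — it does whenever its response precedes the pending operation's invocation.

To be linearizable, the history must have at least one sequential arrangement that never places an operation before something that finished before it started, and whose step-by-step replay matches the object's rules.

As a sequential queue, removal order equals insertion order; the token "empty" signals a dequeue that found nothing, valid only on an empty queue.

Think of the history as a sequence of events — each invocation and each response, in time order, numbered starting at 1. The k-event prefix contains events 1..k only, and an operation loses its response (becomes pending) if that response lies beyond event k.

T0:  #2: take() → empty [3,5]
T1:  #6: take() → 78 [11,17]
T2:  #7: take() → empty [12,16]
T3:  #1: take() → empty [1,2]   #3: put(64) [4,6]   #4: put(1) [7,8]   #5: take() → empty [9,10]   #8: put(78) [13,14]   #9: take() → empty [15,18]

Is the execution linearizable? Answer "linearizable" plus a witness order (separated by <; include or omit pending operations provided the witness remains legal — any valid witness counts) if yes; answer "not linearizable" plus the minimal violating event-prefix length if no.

prefix check: 1..9 passes, 1..10 fails once #5's time-10 response joins
2 orders of the 5 completed queue ops respect real time; none is legal
for example #1, #2, #3, #4, #5 fails at step 5: #5 take() → empty is not legal there
for example #1, #3, #2, #4, #5 fails at step 3: #2 take() → empty is not legal there

not linearizable — minimal violating prefix: 10 events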